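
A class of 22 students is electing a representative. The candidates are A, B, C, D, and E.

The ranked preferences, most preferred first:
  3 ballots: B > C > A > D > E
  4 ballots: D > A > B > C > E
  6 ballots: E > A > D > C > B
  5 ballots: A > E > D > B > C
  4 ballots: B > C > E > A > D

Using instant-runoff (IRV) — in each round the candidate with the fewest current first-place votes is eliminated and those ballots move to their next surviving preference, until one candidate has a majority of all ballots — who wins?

A

Round 1: A 5, B 7, C 0, D 4, E 6. C eliminated.
Round 2: A 5, B 7, D 4, E 6. D eliminated.
Round 3: A 9, B 7, E 6. E eliminated.
Round 4: A 15, B 7. A has a majority (≥12).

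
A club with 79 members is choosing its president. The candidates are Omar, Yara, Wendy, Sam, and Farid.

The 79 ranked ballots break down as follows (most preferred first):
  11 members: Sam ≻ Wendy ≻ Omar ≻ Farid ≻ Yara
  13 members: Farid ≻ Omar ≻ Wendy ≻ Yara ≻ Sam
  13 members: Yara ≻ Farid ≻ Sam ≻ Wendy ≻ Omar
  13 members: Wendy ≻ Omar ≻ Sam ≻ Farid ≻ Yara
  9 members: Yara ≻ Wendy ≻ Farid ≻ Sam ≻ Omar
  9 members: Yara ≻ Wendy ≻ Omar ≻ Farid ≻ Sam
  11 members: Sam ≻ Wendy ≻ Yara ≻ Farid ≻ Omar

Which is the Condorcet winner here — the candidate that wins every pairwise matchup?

Wendy

Wendy vs Omar: 66–13
Wendy vs Yara: 48–31
Wendy vs Sam: 44–35
Wendy vs Farid: 53–26
Wendy beats every other candidate.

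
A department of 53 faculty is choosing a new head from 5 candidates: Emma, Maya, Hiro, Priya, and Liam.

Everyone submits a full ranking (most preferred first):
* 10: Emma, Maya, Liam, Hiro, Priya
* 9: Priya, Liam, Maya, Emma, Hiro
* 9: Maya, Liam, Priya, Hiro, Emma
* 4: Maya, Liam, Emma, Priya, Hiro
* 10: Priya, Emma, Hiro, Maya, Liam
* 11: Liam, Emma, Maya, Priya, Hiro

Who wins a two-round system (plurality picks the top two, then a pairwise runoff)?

Round 1 first-place votes: Emma 10, Maya 13, Hiro 0, Priya 19, Liam 11. Priya and Maya advance.
Runoff: Priya is ranked above Maya on 19 ballots, Maya above Priya on 34.

Maya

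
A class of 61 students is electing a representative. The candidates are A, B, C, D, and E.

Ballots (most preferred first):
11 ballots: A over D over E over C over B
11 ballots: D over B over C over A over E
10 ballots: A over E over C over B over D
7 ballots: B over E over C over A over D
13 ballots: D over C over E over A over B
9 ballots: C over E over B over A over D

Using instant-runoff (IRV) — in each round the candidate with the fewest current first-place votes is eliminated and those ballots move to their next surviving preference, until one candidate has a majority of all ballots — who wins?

A

Round 1: A 21, B 7, C 9, D 24, E 0. E eliminated.
Round 2: A 21, B 7, C 9, D 24. B eliminated.
Round 3: A 21, C 16, D 24. C eliminated.
Round 4: A 37, D 24. A has a majority (≥31).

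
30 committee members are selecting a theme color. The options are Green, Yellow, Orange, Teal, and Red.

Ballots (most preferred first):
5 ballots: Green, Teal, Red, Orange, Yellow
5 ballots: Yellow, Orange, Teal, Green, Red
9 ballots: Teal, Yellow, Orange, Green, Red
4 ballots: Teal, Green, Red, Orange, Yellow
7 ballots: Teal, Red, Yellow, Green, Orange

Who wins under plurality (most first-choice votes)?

First-place votes: Green 5, Yellow 5, Orange 0, Teal 20, Red 0.

Teal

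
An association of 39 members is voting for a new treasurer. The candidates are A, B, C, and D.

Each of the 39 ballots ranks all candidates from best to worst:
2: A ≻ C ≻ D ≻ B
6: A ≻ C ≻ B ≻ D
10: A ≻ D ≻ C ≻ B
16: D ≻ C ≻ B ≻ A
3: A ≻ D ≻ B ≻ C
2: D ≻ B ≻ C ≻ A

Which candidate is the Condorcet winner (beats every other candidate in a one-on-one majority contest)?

A

A vs B: 21–18
A vs C: 21–18
A vs D: 21–18
A beats every other candidate.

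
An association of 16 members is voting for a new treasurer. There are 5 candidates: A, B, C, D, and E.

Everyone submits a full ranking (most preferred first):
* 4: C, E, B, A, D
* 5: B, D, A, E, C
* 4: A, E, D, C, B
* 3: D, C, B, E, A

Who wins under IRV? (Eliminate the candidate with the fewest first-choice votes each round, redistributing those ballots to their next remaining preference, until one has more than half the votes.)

C

Round 1: A 4, B 5, C 4, D 3, E 0. E eliminated.
Round 2: A 4, B 5, C 4, D 3. D eliminated.
Round 3: A 4, B 5, C 7. A eliminated.
Round 4: B 5, C 11. C has a majority (≥9).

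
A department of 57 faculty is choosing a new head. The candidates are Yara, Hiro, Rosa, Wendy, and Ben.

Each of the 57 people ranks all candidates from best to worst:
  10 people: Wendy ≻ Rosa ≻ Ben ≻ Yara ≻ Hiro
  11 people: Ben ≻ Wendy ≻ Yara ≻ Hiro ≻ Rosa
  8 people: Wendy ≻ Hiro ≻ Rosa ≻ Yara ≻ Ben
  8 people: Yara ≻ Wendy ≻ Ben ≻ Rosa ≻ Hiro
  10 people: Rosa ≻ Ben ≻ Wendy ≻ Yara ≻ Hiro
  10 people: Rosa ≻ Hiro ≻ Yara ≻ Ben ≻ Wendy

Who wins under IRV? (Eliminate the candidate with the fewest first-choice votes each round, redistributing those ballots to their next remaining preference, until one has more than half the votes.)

Wendy

Round 1: Yara 8, Hiro 0, Rosa 20, Wendy 18, Ben 11. Hiro eliminated.
Round 2: Yara 8, Rosa 20, Wendy 18, Ben 11. Yara eliminated.
Round 3: Rosa 20, Wendy 26, Ben 11. Ben eliminated.
Round 4: Rosa 20, Wendy 37. Wendy has a majority (≥29).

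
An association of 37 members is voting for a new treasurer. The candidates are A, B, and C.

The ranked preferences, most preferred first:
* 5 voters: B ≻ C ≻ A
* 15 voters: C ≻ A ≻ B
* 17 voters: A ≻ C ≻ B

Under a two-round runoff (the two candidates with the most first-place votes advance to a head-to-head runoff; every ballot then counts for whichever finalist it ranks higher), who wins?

C

Round 1 first-place votes: A 17, B 5, C 15. A and C advance.
Runoff: A is ranked above C on 17 ballots, C above A on 20.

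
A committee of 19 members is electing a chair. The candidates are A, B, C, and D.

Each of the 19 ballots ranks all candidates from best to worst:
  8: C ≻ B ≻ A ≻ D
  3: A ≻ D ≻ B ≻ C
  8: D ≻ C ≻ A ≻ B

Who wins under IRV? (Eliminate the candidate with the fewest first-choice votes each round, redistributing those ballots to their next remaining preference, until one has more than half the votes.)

D

Round 1: A 3, B 0, C 8, D 8. B eliminated.
Round 2: A 3, C 8, D 8. A eliminated.
Round 3: C 8, D 11. D has a majority (≥10).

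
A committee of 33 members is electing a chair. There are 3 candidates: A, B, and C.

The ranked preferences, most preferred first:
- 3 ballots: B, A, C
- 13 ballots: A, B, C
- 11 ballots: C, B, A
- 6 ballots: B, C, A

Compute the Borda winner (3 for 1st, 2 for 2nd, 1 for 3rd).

B

A: 3×2 + 13×3 + 11×1 + 6×1 = 62
B: 3×3 + 13×2 + 11×2 + 6×3 = 75
C: 3×1 + 13×1 + 11×3 + 6×2 = 61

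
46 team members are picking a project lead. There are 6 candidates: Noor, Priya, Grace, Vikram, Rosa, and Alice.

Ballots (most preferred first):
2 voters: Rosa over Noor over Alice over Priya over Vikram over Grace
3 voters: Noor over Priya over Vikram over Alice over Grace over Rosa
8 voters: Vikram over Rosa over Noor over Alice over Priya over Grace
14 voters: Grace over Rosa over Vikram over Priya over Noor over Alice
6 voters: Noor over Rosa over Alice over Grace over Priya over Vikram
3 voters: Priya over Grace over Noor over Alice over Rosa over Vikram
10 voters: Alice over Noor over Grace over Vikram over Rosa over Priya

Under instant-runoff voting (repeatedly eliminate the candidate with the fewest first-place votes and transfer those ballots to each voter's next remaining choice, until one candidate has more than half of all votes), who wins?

Round 1: Noor 9, Priya 3, Grace 14, Vikram 8, Rosa 2, Alice 10. Rosa eliminated.
Round 2: Noor 11, Priya 3, Grace 14, Vikram 8, Alice 10. Priya eliminated.
Round 3: Noor 11, Grace 17, Vikram 8, Alice 10. Vikram eliminated.
Round 4: Noor 19, Grace 17, Alice 10. Alice eliminated.
Round 5: Noor 29, Grace 17. Noor has a majority (≥24).

Noor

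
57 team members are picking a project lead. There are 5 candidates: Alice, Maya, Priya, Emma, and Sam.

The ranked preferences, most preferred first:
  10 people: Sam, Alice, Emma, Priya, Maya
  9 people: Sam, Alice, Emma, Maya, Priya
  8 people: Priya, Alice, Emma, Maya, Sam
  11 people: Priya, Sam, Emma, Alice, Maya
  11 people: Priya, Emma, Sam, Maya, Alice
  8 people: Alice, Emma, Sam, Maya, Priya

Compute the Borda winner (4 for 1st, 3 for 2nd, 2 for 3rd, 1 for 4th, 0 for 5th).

Sam

Alice: 10×3 + 9×3 + 8×3 + 11×1 + 11×0 + 8×4 = 124
Maya: 10×0 + 9×1 + 8×1 + 11×0 + 11×1 + 8×1 = 36
Priya: 10×1 + 9×0 + 8×4 + 11×4 + 11×4 + 8×0 = 130
Emma: 10×2 + 9×2 + 8×2 + 11×2 + 11×3 + 8×3 = 133
Sam: 10×4 + 9×4 + 8×0 + 11×3 + 11×2 + 8×2 = 147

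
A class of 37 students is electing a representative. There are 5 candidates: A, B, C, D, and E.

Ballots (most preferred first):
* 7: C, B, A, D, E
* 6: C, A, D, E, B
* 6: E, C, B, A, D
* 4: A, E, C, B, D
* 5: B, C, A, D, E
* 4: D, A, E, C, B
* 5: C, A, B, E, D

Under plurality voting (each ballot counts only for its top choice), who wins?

C

First-place votes: A 4, B 5, C 18, D 4, E 6.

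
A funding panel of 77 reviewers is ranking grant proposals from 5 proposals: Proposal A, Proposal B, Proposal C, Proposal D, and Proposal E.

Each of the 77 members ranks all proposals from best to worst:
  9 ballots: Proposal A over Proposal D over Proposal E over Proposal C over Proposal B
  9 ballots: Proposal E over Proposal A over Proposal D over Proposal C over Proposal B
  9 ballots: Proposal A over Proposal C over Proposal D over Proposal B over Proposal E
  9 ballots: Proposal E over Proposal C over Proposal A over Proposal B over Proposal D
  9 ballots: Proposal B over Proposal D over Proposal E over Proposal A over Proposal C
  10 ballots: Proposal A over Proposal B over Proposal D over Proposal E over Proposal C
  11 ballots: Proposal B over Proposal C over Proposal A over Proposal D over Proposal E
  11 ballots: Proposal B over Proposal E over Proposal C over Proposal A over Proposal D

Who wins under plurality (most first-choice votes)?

Proposal B

First-place votes: Proposal A 28, Proposal B 31, Proposal C 0, Proposal D 0, Proposal E 18.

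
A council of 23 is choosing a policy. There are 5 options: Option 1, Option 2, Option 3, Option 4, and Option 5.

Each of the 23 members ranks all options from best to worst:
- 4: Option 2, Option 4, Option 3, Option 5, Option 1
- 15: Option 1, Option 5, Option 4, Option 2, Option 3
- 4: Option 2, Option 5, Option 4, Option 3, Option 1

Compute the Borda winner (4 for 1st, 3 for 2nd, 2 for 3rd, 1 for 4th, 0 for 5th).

Option 5

Option 1: 4×0 + 15×4 + 4×0 = 60
Option 2: 4×4 + 15×1 + 4×4 = 47
Option 3: 4×2 + 15×0 + 4×1 = 12
Option 4: 4×3 + 15×2 + 4×2 = 50
Option 5: 4×1 + 15×3 + 4×3 = 61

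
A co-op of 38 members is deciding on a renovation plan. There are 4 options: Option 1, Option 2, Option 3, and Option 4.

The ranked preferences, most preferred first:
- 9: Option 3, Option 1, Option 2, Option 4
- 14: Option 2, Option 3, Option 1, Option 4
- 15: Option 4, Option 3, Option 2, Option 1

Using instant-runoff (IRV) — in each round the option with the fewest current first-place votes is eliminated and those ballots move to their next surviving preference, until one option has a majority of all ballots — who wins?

Round 1: Option 1 0, Option 2 14, Option 3 9, Option 4 15. Option 1 eliminated.
Round 2: Option 2 14, Option 3 9, Option 4 15. Option 3 eliminated.
Round 3: Option 2 23, Option 4 15. Option 2 has a majority (≥20).

Option 2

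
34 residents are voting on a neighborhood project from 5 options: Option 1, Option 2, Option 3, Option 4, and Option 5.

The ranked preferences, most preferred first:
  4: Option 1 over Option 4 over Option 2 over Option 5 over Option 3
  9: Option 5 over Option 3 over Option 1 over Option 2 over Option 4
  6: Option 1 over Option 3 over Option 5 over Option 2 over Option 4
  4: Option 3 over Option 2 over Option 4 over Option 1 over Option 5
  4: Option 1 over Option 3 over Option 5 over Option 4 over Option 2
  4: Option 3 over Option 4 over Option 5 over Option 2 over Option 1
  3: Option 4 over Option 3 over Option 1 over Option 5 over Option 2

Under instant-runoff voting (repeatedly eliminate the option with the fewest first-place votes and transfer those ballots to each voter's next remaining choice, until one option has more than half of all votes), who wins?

Option 3

Round 1: Option 1 14, Option 2 0, Option 3 8, Option 4 3, Option 5 9. Option 2 eliminated.
Round 2: Option 1 14, Option 3 8, Option 4 3, Option 5 9. Option 4 eliminated.
Round 3: Option 1 14, Option 3 11, Option 5 9. Option 5 eliminated.
Round 4: Option 1 14, Option 3 20. Option 3 has a majority (≥18).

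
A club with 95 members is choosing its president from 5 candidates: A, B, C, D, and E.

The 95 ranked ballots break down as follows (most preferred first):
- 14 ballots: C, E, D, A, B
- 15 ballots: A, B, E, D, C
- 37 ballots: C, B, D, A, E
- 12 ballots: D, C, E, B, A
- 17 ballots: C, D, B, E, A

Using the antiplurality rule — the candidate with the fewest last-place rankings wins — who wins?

Last-place votes: A 29, B 14, C 15, D 0, E 37.

D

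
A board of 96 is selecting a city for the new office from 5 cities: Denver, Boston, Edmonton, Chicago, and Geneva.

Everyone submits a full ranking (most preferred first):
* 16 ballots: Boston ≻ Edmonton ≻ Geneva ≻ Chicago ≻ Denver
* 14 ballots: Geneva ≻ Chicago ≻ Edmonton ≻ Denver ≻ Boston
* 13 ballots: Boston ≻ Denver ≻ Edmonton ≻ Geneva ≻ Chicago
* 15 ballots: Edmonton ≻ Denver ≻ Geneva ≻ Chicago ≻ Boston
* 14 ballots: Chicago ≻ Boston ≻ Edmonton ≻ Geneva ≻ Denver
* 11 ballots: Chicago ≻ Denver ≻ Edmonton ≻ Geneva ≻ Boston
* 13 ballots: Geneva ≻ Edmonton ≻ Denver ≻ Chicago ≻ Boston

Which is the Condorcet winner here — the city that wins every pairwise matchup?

Edmonton

Edmonton vs Denver: 72–24
Edmonton vs Boston: 53–43
Edmonton vs Chicago: 57–39
Edmonton vs Geneva: 69–27
Edmonton beats every other city.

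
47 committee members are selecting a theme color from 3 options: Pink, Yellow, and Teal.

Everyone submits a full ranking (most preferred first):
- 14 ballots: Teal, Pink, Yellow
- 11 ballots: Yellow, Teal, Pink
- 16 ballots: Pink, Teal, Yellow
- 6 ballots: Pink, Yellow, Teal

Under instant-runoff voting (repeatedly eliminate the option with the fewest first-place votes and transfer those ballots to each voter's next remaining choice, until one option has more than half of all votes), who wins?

Round 1: Pink 22, Yellow 11, Teal 14. Yellow eliminated.
Round 2: Pink 22, Teal 25. Teal has a majority (≥24).

Teal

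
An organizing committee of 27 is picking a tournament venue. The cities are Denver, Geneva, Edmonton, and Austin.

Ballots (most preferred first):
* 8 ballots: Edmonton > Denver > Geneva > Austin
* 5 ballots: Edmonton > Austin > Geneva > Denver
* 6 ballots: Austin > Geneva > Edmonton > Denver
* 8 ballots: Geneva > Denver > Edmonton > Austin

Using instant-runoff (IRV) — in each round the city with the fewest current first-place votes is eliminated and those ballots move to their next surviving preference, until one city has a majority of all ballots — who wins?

Geneva

Round 1: Denver 0, Geneva 8, Edmonton 13, Austin 6. Denver eliminated.
Round 2: Geneva 8, Edmonton 13, Austin 6. Austin eliminated.
Round 3: Geneva 14, Edmonton 13. Geneva has a majority (≥14).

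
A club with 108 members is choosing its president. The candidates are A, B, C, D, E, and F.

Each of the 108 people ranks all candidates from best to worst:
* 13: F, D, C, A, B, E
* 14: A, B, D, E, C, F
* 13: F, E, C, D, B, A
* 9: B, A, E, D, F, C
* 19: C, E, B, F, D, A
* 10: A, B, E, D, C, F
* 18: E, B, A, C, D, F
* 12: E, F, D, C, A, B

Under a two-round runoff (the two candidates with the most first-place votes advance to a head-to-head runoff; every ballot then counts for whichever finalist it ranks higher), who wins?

Round 1 first-place votes: A 24, B 9, C 19, D 0, E 30, F 26. E and F advance.
Runoff: E is ranked above F on 82 ballots, F above E on 26.

E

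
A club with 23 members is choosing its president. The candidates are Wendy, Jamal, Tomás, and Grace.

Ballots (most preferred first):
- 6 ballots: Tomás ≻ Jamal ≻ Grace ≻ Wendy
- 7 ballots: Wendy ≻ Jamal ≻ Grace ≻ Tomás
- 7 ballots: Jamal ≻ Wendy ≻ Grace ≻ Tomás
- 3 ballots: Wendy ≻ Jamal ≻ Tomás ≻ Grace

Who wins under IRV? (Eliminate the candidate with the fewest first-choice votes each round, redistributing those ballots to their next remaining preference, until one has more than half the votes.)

Jamal

Round 1: Wendy 10, Jamal 7, Tomás 6, Grace 0. Grace eliminated.
Round 2: Wendy 10, Jamal 7, Tomás 6. Tomás eliminated.
Round 3: Wendy 10, Jamal 13. Jamal has a majority (≥12).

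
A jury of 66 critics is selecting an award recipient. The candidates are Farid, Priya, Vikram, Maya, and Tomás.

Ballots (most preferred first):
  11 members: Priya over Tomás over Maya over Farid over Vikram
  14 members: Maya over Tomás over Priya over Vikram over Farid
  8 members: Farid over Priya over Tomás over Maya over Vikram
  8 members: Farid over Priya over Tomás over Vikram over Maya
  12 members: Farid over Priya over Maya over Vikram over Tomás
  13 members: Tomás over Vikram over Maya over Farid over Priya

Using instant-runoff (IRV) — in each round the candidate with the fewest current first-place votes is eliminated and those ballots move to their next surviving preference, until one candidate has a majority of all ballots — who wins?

Round 1: Farid 28, Priya 11, Vikram 0, Maya 14, Tomás 13. Vikram eliminated.
Round 2: Farid 28, Priya 11, Maya 14, Tomás 13. Priya eliminated.
Round 3: Farid 28, Maya 14, Tomás 24. Maya eliminated.
Round 4: Farid 28, Tomás 38. Tomás has a majority (≥34).

Tomás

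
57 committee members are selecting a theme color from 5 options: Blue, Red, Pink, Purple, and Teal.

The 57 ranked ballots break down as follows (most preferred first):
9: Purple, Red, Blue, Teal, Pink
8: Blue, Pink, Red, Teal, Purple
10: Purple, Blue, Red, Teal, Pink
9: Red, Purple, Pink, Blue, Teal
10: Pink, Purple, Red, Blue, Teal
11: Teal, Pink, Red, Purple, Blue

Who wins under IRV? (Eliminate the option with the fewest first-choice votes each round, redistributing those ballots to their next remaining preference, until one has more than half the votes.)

Round 1: Blue 8, Red 9, Pink 10, Purple 19, Teal 11. Blue eliminated.
Round 2: Red 9, Pink 18, Purple 19, Teal 11. Red eliminated.
Round 3: Pink 18, Purple 28, Teal 11. Teal eliminated.
Round 4: Pink 29, Purple 28. Pink has a majority (≥29).

Pink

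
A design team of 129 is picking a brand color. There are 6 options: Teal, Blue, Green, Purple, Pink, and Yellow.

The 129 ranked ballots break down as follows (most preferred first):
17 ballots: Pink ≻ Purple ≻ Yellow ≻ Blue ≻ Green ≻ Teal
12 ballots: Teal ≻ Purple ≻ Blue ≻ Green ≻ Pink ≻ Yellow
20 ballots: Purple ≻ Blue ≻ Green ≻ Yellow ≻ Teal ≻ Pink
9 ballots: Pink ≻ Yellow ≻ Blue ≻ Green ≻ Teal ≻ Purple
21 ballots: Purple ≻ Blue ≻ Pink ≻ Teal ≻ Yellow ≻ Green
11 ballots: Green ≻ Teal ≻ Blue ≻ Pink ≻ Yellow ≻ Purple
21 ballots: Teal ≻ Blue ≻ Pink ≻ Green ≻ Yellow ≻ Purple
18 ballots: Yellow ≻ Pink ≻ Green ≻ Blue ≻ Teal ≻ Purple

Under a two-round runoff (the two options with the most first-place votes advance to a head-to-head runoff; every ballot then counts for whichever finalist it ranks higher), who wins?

Round 1 first-place votes: Teal 33, Blue 0, Green 11, Purple 41, Pink 26, Yellow 18. Purple and Teal advance.
Runoff: Purple is ranked above Teal on 58 ballots, Teal above Purple on 71.

Teal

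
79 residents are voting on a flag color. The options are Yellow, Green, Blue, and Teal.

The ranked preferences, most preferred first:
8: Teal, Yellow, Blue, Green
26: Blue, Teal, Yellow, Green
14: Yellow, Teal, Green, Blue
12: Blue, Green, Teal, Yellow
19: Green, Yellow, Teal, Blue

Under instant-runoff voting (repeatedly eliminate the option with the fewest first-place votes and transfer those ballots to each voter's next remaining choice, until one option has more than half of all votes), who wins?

Yellow

Round 1: Yellow 14, Green 19, Blue 38, Teal 8. Teal eliminated.
Round 2: Yellow 22, Green 19, Blue 38. Green eliminated.
Round 3: Yellow 41, Blue 38. Yellow has a majority (≥40).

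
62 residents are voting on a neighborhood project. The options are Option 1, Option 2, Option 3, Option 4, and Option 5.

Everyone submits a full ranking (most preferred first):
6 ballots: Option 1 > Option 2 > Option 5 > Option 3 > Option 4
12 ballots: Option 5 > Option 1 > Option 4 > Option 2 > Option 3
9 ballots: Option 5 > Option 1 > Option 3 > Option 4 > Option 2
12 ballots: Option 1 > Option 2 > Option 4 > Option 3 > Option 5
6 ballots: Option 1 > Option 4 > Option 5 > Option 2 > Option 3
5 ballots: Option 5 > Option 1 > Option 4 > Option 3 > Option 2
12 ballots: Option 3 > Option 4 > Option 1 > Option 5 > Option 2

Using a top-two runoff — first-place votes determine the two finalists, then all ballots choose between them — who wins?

Round 1 first-place votes: Option 1 24, Option 2 0, Option 3 12, Option 4 0, Option 5 26. Option 5 and Option 1 advance.
Runoff: Option 5 is ranked above Option 1 on 26 ballots, Option 1 above Option 5 on 36.

Option 1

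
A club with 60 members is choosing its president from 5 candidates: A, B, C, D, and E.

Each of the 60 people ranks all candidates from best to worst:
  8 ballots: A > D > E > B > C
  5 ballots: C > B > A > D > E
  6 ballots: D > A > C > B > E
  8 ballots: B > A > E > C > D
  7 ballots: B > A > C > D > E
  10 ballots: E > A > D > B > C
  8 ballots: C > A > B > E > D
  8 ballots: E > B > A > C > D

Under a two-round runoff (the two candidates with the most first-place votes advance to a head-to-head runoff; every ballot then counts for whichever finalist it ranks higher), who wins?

B

Round 1 first-place votes: A 8, B 15, C 13, D 6, E 18. E and B advance.
Runoff: E is ranked above B on 26 ballots, B above E on 34.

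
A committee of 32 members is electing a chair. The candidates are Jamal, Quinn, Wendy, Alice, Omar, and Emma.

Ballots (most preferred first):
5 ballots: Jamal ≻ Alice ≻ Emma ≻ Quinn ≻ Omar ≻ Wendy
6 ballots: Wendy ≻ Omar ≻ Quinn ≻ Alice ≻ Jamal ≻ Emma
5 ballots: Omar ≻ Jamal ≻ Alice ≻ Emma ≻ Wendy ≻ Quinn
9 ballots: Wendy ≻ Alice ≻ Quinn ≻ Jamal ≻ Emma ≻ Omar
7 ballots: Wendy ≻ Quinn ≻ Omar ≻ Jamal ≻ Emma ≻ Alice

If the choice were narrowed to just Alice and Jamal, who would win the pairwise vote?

Jamal

Alice is ranked above Jamal on 15 ballots; Jamal above Alice on 17.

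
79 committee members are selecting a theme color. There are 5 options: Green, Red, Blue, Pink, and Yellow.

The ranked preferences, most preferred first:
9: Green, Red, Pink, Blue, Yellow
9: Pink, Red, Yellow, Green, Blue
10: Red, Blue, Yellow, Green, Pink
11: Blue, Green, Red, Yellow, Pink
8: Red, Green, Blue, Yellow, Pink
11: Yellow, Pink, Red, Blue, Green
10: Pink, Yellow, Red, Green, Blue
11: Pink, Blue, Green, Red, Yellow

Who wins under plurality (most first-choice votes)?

Pink

First-place votes: Green 9, Red 18, Blue 11, Pink 30, Yellow 11.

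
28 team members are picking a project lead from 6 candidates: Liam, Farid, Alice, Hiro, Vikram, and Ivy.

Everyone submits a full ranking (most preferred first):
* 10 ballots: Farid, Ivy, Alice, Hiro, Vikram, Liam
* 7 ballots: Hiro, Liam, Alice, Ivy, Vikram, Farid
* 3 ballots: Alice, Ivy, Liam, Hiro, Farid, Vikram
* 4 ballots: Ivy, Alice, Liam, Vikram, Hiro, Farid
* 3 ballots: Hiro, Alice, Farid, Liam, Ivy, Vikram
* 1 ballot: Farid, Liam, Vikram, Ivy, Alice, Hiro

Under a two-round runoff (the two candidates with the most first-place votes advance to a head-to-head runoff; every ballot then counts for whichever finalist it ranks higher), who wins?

Hiro

Round 1 first-place votes: Liam 0, Farid 11, Alice 3, Hiro 10, Vikram 0, Ivy 4. Farid and Hiro advance.
Runoff: Farid is ranked above Hiro on 11 ballots, Hiro above Farid on 17.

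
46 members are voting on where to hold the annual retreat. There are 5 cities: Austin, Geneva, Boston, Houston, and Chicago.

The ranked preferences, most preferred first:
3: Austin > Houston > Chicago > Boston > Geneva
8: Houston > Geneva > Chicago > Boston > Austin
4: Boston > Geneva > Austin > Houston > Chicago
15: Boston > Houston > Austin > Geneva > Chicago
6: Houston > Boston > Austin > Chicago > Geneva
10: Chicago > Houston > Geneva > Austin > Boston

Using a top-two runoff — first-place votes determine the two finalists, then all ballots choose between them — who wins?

Houston

Round 1 first-place votes: Austin 3, Geneva 0, Boston 19, Houston 14, Chicago 10. Boston and Houston advance.
Runoff: Boston is ranked above Houston on 19 ballots, Houston above Boston on 27.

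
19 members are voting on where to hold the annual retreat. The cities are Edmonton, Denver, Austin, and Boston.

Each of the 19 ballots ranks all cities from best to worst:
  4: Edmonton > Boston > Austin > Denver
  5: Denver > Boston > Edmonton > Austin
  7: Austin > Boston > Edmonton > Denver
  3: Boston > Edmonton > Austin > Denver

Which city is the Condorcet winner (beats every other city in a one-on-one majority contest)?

Boston vs Edmonton: 15–4
Boston vs Denver: 14–5
Boston vs Austin: 12–7
Boston beats every other city.

Boston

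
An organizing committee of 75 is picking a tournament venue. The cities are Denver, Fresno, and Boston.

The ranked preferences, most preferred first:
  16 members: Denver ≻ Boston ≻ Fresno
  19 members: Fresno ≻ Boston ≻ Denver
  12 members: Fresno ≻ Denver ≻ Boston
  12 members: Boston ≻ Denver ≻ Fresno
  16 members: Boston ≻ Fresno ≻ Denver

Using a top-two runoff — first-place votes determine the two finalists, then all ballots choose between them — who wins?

Boston

Round 1 first-place votes: Denver 16, Fresno 31, Boston 28. Fresno and Boston advance.
Runoff: Fresno is ranked above Boston on 31 ballots, Boston above Fresno on 44.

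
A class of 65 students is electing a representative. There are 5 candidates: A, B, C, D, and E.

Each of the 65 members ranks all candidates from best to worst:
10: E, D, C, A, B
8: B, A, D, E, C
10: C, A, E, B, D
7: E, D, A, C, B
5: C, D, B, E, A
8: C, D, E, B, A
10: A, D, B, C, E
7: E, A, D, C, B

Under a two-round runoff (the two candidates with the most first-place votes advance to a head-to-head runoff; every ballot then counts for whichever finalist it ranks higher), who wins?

C

Round 1 first-place votes: A 10, B 8, C 23, D 0, E 24. E and C advance.
Runoff: E is ranked above C on 32 ballots, C above E on 33.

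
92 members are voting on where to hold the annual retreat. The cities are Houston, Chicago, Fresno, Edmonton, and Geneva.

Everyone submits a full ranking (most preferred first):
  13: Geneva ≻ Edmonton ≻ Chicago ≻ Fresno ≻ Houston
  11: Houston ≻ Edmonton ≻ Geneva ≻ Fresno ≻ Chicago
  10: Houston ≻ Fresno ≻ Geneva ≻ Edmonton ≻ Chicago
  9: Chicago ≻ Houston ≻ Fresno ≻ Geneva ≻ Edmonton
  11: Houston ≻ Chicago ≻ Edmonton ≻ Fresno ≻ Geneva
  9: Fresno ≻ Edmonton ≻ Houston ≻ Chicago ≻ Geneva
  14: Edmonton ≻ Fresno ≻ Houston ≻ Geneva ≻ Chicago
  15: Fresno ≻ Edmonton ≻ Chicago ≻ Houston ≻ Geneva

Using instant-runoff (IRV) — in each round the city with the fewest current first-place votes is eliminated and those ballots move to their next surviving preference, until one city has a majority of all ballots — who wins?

Round 1: Houston 32, Chicago 9, Fresno 24, Edmonton 14, Geneva 13. Chicago eliminated.
Round 2: Houston 41, Fresno 24, Edmonton 14, Geneva 13. Geneva eliminated.
Round 3: Houston 41, Fresno 24, Edmonton 27. Fresno eliminated.
Round 4: Houston 41, Edmonton 51. Edmonton has a majority (≥47).

Edmonton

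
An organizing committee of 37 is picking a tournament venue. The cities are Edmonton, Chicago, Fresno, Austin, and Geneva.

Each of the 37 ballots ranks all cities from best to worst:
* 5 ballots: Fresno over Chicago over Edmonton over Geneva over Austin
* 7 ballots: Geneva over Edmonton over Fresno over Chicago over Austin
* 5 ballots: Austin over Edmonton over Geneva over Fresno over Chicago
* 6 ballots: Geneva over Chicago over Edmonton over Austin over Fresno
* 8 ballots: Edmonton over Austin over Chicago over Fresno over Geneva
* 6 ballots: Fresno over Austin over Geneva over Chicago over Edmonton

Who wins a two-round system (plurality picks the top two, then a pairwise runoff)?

Fresno

Round 1 first-place votes: Edmonton 8, Chicago 0, Fresno 11, Austin 5, Geneva 13. Geneva and Fresno advance.
Runoff: Geneva is ranked above Fresno on 18 ballots, Fresno above Geneva on 19.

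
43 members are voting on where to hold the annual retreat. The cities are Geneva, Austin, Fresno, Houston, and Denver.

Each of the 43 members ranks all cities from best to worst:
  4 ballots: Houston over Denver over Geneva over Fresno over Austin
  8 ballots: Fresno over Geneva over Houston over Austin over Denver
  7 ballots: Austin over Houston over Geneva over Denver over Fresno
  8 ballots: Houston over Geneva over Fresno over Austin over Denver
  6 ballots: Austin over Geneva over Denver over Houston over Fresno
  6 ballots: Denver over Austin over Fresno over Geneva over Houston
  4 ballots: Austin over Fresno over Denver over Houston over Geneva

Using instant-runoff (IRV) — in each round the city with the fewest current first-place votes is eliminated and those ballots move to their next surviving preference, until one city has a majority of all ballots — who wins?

Round 1: Geneva 0, Austin 17, Fresno 8, Houston 12, Denver 6. Geneva eliminated.
Round 2: Austin 17, Fresno 8, Houston 12, Denver 6. Denver eliminated.
Round 3: Austin 23, Fresno 8, Houston 12. Austin has a majority (≥22).

Austin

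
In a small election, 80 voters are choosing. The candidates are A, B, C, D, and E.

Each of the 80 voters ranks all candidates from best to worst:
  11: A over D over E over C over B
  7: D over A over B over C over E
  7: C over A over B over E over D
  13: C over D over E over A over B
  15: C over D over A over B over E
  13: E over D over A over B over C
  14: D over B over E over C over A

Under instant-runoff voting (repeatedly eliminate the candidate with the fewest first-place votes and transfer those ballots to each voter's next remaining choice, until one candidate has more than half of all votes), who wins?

Round 1: A 11, B 0, C 35, D 21, E 13. B eliminated.
Round 2: A 11, C 35, D 21, E 13. A eliminated.
Round 3: C 35, D 32, E 13. E eliminated.
Round 4: C 35, D 45. D has a majority (≥41).

D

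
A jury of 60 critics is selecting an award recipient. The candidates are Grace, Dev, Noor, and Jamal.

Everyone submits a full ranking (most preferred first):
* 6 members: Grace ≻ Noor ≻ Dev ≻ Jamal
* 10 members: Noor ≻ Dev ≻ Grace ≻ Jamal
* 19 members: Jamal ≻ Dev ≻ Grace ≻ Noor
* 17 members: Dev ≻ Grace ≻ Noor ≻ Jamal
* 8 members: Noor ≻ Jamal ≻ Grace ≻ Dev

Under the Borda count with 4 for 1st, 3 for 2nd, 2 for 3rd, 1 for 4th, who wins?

Dev

Grace: 6×4 + 10×2 + 19×2 + 17×3 + 8×2 = 149
Dev: 6×2 + 10×3 + 19×3 + 17×4 + 8×1 = 175
Noor: 6×3 + 10×4 + 19×1 + 17×2 + 8×4 = 143
Jamal: 6×1 + 10×1 + 19×4 + 17×1 + 8×3 = 133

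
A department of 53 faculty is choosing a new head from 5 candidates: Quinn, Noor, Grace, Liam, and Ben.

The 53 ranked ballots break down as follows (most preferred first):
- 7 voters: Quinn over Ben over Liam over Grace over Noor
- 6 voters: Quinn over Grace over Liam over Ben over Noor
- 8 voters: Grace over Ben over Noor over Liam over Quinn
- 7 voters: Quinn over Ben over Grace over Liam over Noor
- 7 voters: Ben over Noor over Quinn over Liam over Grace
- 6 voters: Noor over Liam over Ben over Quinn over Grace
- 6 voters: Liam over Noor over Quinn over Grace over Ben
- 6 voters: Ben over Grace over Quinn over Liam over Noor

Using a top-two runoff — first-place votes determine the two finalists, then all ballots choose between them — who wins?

Round 1 first-place votes: Quinn 20, Noor 6, Grace 8, Liam 6, Ben 13. Quinn and Ben advance.
Runoff: Quinn is ranked above Ben on 26 ballots, Ben above Quinn on 27.

Ben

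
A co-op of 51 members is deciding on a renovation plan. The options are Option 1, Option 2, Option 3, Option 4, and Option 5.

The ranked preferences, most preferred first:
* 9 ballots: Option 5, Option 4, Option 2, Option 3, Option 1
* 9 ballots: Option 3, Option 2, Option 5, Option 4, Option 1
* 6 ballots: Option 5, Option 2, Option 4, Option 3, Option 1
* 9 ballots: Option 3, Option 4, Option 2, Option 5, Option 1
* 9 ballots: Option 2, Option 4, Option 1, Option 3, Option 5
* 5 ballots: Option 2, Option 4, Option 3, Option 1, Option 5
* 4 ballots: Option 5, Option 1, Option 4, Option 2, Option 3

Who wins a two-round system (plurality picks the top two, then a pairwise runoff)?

Option 3

Round 1 first-place votes: Option 1 0, Option 2 14, Option 3 18, Option 4 0, Option 5 19. Option 5 and Option 3 advance.
Runoff: Option 5 is ranked above Option 3 on 19 ballots, Option 3 above Option 5 on 32.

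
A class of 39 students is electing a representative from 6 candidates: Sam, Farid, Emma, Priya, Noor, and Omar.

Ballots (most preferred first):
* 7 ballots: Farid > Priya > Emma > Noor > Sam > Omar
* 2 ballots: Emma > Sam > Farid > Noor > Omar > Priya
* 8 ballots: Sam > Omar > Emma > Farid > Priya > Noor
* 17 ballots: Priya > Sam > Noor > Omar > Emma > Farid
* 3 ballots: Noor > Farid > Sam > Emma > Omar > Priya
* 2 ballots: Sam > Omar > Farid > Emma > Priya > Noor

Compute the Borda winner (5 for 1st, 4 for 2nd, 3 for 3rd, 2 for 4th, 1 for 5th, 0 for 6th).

Sam: 7×1 + 2×4 + 8×5 + 17×4 + 3×3 + 2×5 = 142
Farid: 7×5 + 2×3 + 8×2 + 17×0 + 3×4 + 2×3 = 75
Emma: 7×3 + 2×5 + 8×3 + 17×1 + 3×2 + 2×2 = 82
Priya: 7×4 + 2×0 + 8×1 + 17×5 + 3×0 + 2×1 = 123
Noor: 7×2 + 2×2 + 8×0 + 17×3 + 3×5 + 2×0 = 84
Omar: 7×0 + 2×1 + 8×4 + 17×2 + 3×1 + 2×4 = 79

Sam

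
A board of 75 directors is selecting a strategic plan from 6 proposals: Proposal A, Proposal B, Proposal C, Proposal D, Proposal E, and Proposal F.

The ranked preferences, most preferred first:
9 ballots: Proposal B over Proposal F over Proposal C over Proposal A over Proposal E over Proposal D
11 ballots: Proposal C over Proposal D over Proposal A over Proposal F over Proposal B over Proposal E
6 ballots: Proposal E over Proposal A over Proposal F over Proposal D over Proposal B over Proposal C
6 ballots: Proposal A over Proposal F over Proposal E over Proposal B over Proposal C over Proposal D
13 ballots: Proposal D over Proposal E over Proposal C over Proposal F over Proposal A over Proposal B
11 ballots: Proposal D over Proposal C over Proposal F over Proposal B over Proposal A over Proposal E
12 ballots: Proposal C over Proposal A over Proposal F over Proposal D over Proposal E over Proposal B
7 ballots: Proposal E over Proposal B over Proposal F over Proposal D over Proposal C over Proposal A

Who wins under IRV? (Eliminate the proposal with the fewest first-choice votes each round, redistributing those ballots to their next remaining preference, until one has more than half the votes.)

Proposal C

Round 1: Proposal A 6, Proposal B 9, Proposal C 23, Proposal D 24, Proposal E 13, Proposal F 0. Proposal F eliminated.
Round 2: Proposal A 6, Proposal B 9, Proposal C 23, Proposal D 24, Proposal E 13. Proposal A eliminated.
Round 3: Proposal B 9, Proposal C 23, Proposal D 24, Proposal E 19. Proposal B eliminated.
Round 4: Proposal C 32, Proposal D 24, Proposal E 19. Proposal E eliminated.
Round 5: Proposal C 38, Proposal D 37. Proposal C has a majority (≥38).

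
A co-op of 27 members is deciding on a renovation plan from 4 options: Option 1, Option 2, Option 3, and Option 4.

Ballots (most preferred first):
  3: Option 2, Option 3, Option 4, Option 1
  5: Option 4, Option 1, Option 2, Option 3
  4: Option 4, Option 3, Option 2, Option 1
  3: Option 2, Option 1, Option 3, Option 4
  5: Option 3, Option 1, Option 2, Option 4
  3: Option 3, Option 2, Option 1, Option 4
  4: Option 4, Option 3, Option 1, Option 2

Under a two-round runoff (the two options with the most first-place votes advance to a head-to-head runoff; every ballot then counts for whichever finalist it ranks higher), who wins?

Round 1 first-place votes: Option 1 0, Option 2 6, Option 3 8, Option 4 13. Option 4 and Option 3 advance.
Runoff: Option 4 is ranked above Option 3 on 13 ballots, Option 3 above Option 4 on 14.

Option 3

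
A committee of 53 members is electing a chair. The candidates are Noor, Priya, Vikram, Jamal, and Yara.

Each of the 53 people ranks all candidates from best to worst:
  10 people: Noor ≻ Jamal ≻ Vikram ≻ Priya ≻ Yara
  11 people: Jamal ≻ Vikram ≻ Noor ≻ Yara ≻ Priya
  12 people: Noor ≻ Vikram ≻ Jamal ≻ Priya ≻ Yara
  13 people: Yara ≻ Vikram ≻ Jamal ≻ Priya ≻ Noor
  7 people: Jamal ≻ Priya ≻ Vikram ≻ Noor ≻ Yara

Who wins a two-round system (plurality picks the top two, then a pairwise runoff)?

Jamal

Round 1 first-place votes: Noor 22, Priya 0, Vikram 0, Jamal 18, Yara 13. Noor and Jamal advance.
Runoff: Noor is ranked above Jamal on 22 ballots, Jamal above Noor on 31.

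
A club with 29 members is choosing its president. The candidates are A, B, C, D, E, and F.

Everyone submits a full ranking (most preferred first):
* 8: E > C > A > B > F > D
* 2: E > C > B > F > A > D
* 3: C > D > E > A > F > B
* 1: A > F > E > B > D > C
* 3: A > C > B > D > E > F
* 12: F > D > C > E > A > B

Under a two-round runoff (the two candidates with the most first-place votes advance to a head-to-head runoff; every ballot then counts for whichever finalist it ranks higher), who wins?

E

Round 1 first-place votes: A 4, B 0, C 3, D 0, E 10, F 12. F and E advance.
Runoff: F is ranked above E on 13 ballots, E above F on 16.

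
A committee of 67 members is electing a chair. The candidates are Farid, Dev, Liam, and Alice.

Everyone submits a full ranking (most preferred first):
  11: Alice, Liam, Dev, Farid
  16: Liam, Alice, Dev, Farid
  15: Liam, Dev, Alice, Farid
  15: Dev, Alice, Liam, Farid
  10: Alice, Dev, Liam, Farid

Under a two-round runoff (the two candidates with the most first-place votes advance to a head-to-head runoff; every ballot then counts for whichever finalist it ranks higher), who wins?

Round 1 first-place votes: Farid 0, Dev 15, Liam 31, Alice 21. Liam and Alice advance.
Runoff: Liam is ranked above Alice on 31 ballots, Alice above Liam on 36.

Alice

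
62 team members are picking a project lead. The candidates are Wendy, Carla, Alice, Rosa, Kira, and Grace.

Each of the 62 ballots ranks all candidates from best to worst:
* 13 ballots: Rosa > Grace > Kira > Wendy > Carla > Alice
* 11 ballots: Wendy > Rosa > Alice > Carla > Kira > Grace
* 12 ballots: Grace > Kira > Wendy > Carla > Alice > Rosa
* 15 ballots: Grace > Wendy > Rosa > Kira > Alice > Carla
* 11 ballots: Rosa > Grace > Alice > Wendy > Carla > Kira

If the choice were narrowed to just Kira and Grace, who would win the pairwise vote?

Grace

Kira is ranked above Grace on 11 ballots; Grace above Kira on 51.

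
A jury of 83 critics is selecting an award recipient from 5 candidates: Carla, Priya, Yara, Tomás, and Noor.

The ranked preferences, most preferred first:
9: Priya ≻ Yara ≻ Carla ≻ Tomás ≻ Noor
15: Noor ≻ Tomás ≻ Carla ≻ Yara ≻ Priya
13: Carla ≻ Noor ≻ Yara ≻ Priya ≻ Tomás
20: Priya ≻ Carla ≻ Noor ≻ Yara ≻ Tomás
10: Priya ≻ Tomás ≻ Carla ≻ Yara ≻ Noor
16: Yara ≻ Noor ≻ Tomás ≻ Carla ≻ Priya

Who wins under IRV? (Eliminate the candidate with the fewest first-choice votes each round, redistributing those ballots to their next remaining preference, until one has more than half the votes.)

Round 1: Carla 13, Priya 39, Yara 16, Tomás 0, Noor 15. Tomás eliminated.
Round 2: Carla 13, Priya 39, Yara 16, Noor 15. Carla eliminated.
Round 3: Priya 39, Yara 16, Noor 28. Yara eliminated.
Round 4: Priya 39, Noor 44. Noor has a majority (≥42).

Noor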